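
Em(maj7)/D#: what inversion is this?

third inversion

Em(maj7)/D# means E minor-major seventh with D# in the bass. D# is the seventh of E minor-major seventh (E–G–B–D#), so this is third inversion.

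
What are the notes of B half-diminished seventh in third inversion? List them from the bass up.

B half-diminished seventh is B–D–F–A. Third inversion puts the seventh (A) in the bass, with the remaining tones above: A, B, D, F.

A, B, D, F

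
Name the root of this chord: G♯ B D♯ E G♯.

E

The distinct letter names are G#, B, D#, E. Arranged as a stack of thirds they read E–G#–B–D#, so E is the root (an E major seventh chord).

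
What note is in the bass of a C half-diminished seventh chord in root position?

C half-diminished seventh is C–Eb–Gb–Bb. Root position places the root in the bass: C.

C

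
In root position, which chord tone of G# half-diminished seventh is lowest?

G#

G# half-diminished seventh is G#–B–D–F#. Root position places the root in the bass: G#.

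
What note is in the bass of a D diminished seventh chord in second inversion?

In second inversion the fifth is lowest. For D diminished seventh (D–F–Ab–Cb) that is Ab.

Ab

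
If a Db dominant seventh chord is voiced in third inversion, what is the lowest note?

Cb

The seventh of Db dominant seventh (Db–F–Ab–Cb) is Cb; that is the bass in third inversion.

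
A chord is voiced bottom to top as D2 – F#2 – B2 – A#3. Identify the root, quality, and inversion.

B minor-major seventh, first inversion

Reducing to letter names: D, F#, B, A#. These stack in thirds as B–D–F#–A# — a B minor-major seventh chord.
The lowest note is D, the third of the chord, so this is first inversion (figured bass 6/5).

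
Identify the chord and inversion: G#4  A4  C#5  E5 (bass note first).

A major seventh, third inversion

Reducing to letter names: G#, A, C#, E. These stack in thirds as A–C#–E–G# — an A major seventh chord.
With the seventh (G#) in the bass, the chord is in third inversion (figured bass 4/2).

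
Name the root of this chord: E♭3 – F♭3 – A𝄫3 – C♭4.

The distinct letter names are Eb, Fb, Abb, Cb. Arranged as a stack of thirds they read Fb–Abb–Cb–Eb, so Fb is the root (an Fb minor-major seventh chord).

Fb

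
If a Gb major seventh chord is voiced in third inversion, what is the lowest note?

F

The seventh of Gb major seventh (Gb–Bb–Db–F) is F; that is the bass in third inversion.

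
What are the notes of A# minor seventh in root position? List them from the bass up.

A#, C#, E#, G#

A# minor seventh is A#–C#–E#–G#. Root position puts the root (A#) in the bass, with the remaining tones above: A#, C#, E#, G#.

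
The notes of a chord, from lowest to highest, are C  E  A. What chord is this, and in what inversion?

A minor, first inversion

The pitch classes C, E, A arrange in thirds as A–C–E: an A minor triad.
With the third (C) in the bass, the chord is in first inversion (figured bass 6).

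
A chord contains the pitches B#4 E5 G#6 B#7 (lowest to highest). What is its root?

E

The distinct letter names are B#, E, G#. Arranged as a stack of thirds they read E–G#–B#, so E is the root (an E augmented triad).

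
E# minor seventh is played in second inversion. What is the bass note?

The fifth of E# minor seventh (E#–G#–B#–D#) is B#; that is the bass in second inversion.

B#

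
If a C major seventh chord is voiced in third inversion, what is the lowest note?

In third inversion the seventh is lowest. For C major seventh (C–E–G–B) that is B.

B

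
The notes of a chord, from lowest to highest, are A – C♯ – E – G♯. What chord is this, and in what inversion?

Reducing to letter names: A, C#, E, G#. These stack in thirds as A–C#–E–G# — an A major seventh chord.
The lowest note is A, the root of the chord, so this is root position (figured bass 7).

A major seventh, root position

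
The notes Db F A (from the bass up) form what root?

Db, F, A are the tones of a Db augmented triad (Db–F–A), making Db the root.

Db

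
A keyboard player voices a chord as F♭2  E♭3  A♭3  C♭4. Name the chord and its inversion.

Fb major seventh, root position

Reducing to letter names: Fb, Eb, Ab, Cb. These stack in thirds as Fb–Ab–Cb–Eb — an Fb major seventh chord.
The lowest note is Fb, the root of the chord, so this is root position (figured bass 7).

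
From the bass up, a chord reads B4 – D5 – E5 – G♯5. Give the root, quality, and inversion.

Reducing to letter names: B, D, E, G#. These stack in thirds as E–G#–B–D — an E dominant seventh chord.
The lowest note is B, the fifth of the chord, so this is second inversion (figured bass 4/3).

E dominant seventh, second inversion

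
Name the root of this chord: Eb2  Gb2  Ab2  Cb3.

Eb, Gb, Ab, Cb are the tones of an Ab minor seventh chord (Ab–Cb–Eb–Gb), making Ab the root.

Ab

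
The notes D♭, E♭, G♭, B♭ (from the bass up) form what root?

The distinct letter names are Db, Eb, Gb, Bb. Arranged as a stack of thirds they read Eb–Gb–Bb–Db, so Eb is the root (an Eb minor seventh chord).

Eb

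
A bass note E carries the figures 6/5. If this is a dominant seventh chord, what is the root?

The figures 6/5 mean the third of the chord is in the bass. If E is the third of a dominant seventh chord, the root is C (chord tones C–E–G–Bb).

C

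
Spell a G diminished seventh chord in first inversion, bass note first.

G diminished seventh is G–Bb–Db–Fb. First inversion puts the third (Bb) in the bass, with the remaining tones above: Bb, Db, Fb, G.

Bb, Db, Fb, G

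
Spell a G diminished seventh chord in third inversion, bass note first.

Spelling G diminished seventh: G–Bb–Db–Fb. In third inversion the seventh is bass, giving Fb, G, Bb, Db from the bottom.

Fb, G, Bb, Db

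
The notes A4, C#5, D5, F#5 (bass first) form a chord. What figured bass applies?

The notes A, C#, D, F# stack in thirds as D–F#–A–C# — a D major seventh chord. The bass A is the fifth, so this is second inversion: figured 4/3.

4/3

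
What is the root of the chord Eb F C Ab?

Reordering Eb, F, C, Ab into stacked thirds gives F–Ab–C–Eb; the bottom of that stack, F, is the root.

F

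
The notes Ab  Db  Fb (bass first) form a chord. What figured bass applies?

6/4

The notes Ab, Db, Fb stack in thirds as Db–Fb–Ab — a Db minor triad. The bass Ab is the fifth, so this is second inversion: figured 6/4.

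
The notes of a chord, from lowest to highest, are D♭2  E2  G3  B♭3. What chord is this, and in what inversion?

The pitch classes Db, E, G, Bb arrange in thirds as E–G–Bb–Db: an E diminished seventh chord.
Db is the seventh of E diminished seventh; seventh in the bass means third inversion (figured bass 4/2).

E diminished seventh, third inversion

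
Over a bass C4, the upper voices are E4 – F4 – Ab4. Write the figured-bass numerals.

4/3

The notes C, E, F, Ab stack in thirds as F–Ab–C–E — an F minor-major seventh chord. The bass C is the fifth, so this is second inversion: figured 4/3.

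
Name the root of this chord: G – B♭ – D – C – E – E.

C

The distinct letter names are G, Bb, D, C, E. Arranged as a stack of thirds they read C–E–G–Bb–D, so C is the root (a C dominant ninth chord).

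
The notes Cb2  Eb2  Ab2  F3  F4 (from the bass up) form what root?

Cb, Eb, Ab, F are the tones of an F half-diminished seventh chord (F–Ab–Cb–Eb), making F the root.

F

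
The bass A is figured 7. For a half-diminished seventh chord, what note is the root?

A

The figures 7 mean the root of the chord is in the bass. If A is the root of a half-diminished seventh chord, the root is A (chord tones A–C–Eb–G).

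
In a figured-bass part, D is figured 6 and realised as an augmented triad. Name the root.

The figures 6 mean the third of the chord is in the bass. If D is the third of an augmented triad, the root is Bb (chord tones Bb–D–F#).

Bb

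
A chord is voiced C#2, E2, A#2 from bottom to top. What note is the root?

A#

Reordering C#, E, A# into stacked thirds gives A#–C#–E; the bottom of that stack, A#, is the root.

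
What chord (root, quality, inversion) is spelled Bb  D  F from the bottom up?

Bb major, root position

The pitch classes Bb, D, F arrange in thirds as Bb–D–F: a Bb major triad.
The lowest note is Bb, the root of the chord, so this is root position (figured bass 5/3).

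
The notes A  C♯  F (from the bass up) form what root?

F

The distinct letter names are A, C#, F. Arranged as a stack of thirds they read F–A–C#, so F is the root (an F augmented triad).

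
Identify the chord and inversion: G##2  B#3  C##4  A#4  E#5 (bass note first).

A# major ninth, third inversion

The pitch classes G##, B#, C##, A#, E# arrange in thirds as A#–C##–E#–G##–B#: an A# major ninth chord.
With the seventh (G##) in the bass, the chord is in third inversion.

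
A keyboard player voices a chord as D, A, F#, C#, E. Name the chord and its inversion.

D major ninth, root position

The pitch classes D, A, F#, C#, E arrange in thirds as D–F#–A–C#–E: a D major ninth chord.
The lowest note is D, the root of the chord, so this is root position.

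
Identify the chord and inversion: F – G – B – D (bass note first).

The distinct note names are F, G, B, D. Stacked in thirds they read G–B–D–F, which is a dominant seventh chord on G.
The lowest note is F, the seventh of the chord, so this is third inversion (figured bass 4/2).

G dominant seventh, third inversion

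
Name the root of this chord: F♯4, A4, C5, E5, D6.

D

F#, A, C, E, D are the tones of a D dominant ninth chord (D–F#–A–C–E), making D the root.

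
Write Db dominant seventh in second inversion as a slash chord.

Second inversion of Db dominant seventh has the fifth (Ab) in the bass. As a slash chord: Db7/Ab.

Db7/Ab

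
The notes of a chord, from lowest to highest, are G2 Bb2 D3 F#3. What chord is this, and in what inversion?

The distinct note names are G, Bb, D, F#. Stacked in thirds they read G–Bb–D–F#, which is a minor-major seventh chord on G.
The lowest note is G, the root of the chord, so this is root position (figured bass 7).

G minor-major seventh, root position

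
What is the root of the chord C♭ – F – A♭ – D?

D

Reordering Cb, F, Ab, D into stacked thirds gives D–F–Ab–Cb; the bottom of that stack, D, is the root.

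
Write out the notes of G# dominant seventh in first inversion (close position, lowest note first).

Spelling G# dominant seventh: G#–B#–D#–F#. In first inversion the third is bass, giving B#, D#, F#, G# from the bottom.

B#, D#, F#, G#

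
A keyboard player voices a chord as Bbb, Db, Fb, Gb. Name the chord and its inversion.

Gb minor seventh, first inversion

The distinct note names are Bbb, Db, Fb, Gb. Stacked in thirds they read Gb–Bbb–Db–Fb, which is a minor seventh chord on Gb.
With the third (Bbb) in the bass, the chord is in first inversion (figured bass 6/5).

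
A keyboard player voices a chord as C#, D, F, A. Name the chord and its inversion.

D minor-major seventh, third inversion

Reducing to letter names: C#, D, F, A. These stack in thirds as D–F–A–C# — a D minor-major seventh chord.
C# is the seventh of D minor-major seventh; seventh in the bass means third inversion (figured bass 4/2).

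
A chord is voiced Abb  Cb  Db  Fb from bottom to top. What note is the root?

Db

The distinct letter names are Abb, Cb, Db, Fb. Arranged as a stack of thirds they read Db–Fb–Abb–Cb, so Db is the root (a Db half-diminished seventh chord).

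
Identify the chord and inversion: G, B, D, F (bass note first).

G dominant seventh, root position

Reducing to letter names: G, B, D, F. These stack in thirds as G–B–D–F — a G dominant seventh chord.
G is the root of G dominant seventh; root in the bass means root position (figured bass 7).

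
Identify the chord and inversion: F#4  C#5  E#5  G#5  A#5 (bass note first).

The pitch classes F#, C#, E#, G#, A# arrange in thirds as F#–A#–C#–E#–G#: an F# major ninth chord.
The lowest note is F#, the root of the chord, so this is root position.

F# major ninth, root position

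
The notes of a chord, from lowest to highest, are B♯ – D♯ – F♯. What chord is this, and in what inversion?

The pitch classes B#, D#, F# arrange in thirds as B#–D#–F#: a B# diminished triad.
With the root (B#) in the bass, the chord is in root position (figured bass 5/3).

B# diminished, root position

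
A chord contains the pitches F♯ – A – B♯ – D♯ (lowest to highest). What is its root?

B#

F#, A, B#, D# are the tones of a B# diminished seventh chord (B#–D#–F#–A), making B# the root.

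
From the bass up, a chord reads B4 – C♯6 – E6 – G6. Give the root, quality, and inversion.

C# half-diminished seventh, third inversion

The distinct note names are B, C#, E, G. Stacked in thirds they read C#–E–G–B, which is a half-diminished seventh chord on C#.
B is the seventh of C# half-diminished seventh; seventh in the bass means third inversion (figured bass 4/2).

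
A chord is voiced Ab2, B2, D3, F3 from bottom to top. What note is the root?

Reordering Ab, B, D, F into stacked thirds gives B–D–F–Ab; the bottom of that stack, B, is the root.

B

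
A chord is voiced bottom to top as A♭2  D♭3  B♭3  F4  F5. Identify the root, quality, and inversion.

The pitch classes Ab, Db, Bb, F arrange in thirds as Bb–Db–F–Ab: a Bb minor seventh chord.
The lowest note is Ab, the seventh of the chord, so this is third inversion (figured bass 4/2).

Bb minor seventh, third inversion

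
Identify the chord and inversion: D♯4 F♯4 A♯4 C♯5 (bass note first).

Reducing to letter names: D#, F#, A#, C#. These stack in thirds as D#–F#–A#–C# — a D# minor seventh chord.
The lowest note is D#, the root of the chord, so this is root position (figured bass 7).

D# minor seventh, root position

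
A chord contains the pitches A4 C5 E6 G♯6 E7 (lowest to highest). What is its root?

Reordering A, C, E, G# into stacked thirds gives A–C–E–G#; the bottom of that stack, A, is the root.

A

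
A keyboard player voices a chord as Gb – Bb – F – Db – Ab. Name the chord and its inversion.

Gb major ninth, root position

Reducing to letter names: Gb, Bb, F, Db, Ab. These stack in thirds as Gb–Bb–Db–F–Ab — a Gb major ninth chord.
Gb is the root of Gb major ninth; root in the bass means root position.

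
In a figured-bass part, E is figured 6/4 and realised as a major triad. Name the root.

A

The figures 6/4 mean the fifth of the chord is in the bass. If E is the fifth of a major triad, the root is A (chord tones A–C#–E).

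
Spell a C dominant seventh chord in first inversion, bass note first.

E, G, Bb, C

Spelling C dominant seventh: C–E–G–Bb. In first inversion the third is bass, giving E, G, Bb, C from the bottom.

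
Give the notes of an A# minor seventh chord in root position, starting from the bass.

The chord tones are A#–C#–E#–G#. With the root (A#) lowest for root position: A#, C#, E#, G#.

A#, C#, E#, G#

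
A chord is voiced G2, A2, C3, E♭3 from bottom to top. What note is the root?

A

Reordering G, A, C, Eb into stacked thirds gives A–C–Eb–G; the bottom of that stack, A, is the root.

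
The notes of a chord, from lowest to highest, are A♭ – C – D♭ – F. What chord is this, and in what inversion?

Db major seventh, second inversion

The pitch classes Ab, C, Db, F arrange in thirds as Db–F–Ab–C: a Db major seventh chord.
Ab is the fifth of Db major seventh; fifth in the bass means second inversion (figured bass 4/3).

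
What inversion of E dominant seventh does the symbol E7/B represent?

E7/B means E dominant seventh with B in the bass. B is the fifth of E dominant seventh (E–G#–B–D), so this is second inversion.

second inversion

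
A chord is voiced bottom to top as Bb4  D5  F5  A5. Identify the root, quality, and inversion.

The distinct note names are Bb, D, F, A. Stacked in thirds they read Bb–D–F–A, which is a major seventh chord on Bb.
Bb is the root of Bb major seventh; root in the bass means root position (figured bass 7).

Bb major seventh, root position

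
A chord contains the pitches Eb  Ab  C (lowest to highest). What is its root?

Eb, Ab, C are the tones of an Ab major triad (Ab–C–Eb), making Ab the root.

Ab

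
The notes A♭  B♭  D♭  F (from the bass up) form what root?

Bb

The distinct letter names are Ab, Bb, Db, F. Arranged as a stack of thirds they read Bb–Db–F–Ab, so Bb is the root (a Bb minor seventh chord).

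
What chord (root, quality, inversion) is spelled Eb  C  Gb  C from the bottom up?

Reducing to letter names: Eb, C, Gb. These stack in thirds as C–Eb–Gb — a C diminished triad.
With the third (Eb) in the bass, the chord is in first inversion (figured bass 6).

C diminished, first inversion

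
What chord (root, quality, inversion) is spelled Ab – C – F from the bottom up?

F minor, first inversion

The distinct note names are Ab, C, F. Stacked in thirds they read F–Ab–C, which is a minor triad on F.
Ab is the third of F minor; third in the bass means first inversion (figured bass 6).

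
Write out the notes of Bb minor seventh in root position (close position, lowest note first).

Bb, Db, F, Ab

Spelling Bb minor seventh: Bb–Db–F–Ab. In root position the root is bass, giving Bb, Db, F, Ab from the bottom.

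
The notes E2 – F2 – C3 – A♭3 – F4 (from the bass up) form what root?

E, F, C, Ab are the tones of an F minor-major seventh chord (F–Ab–C–E), making F the root.

F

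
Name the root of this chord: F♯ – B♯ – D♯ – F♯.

B#

F#, B#, D# are the tones of a B# diminished triad (B#–D#–F#), making B# the root.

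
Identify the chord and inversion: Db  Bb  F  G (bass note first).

The distinct note names are Db, Bb, F, G. Stacked in thirds they read G–Bb–Db–F, which is a half-diminished seventh chord on G.
The lowest note is Db, the fifth of the chord, so this is second inversion (figured bass 4/3).

G half-diminished seventh, second inversion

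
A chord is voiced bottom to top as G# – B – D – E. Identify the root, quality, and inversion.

E dominant seventh, first inversion

The distinct note names are G#, B, D, E. Stacked in thirds they read E–G#–B–D, which is a dominant seventh chord on E.
G# is the third of E dominant seventh; third in the bass means first inversion (figured bass 6/5).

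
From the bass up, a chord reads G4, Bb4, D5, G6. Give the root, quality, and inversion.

The distinct note names are G, Bb, D. Stacked in thirds they read G–Bb–D, which is a minor triad on G.
With the root (G) in the bass, the chord is in root position (figured bass 5/3).

G minor, root position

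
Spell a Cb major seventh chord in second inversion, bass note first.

Gb, Bb, Cb, Eb

Cb major seventh is Cb–Eb–Gb–Bb. Second inversion puts the fifth (Gb) in the bass, with the remaining tones above: Gb, Bb, Cb, Eb.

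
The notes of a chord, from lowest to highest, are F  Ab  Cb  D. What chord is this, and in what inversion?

D diminished seventh, first inversion

The distinct note names are F, Ab, Cb, D. Stacked in thirds they read D–F–Ab–Cb, which is a diminished seventh chord on D.
The lowest note is F, the third of the chord, so this is first inversion (figured bass 6/5).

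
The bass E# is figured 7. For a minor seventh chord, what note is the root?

The figures 7 mean the root of the chord is in the bass. If E# is the root of a minor seventh chord, the root is E# (chord tones E#–G#–B#–D#).

E#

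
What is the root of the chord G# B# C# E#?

C#

G#, B#, C#, E# are the tones of a C# major seventh chord (C#–E#–G#–B#), making C# the root.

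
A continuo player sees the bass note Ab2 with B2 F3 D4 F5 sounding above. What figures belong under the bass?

The notes Ab, B, F, D stack in thirds as B–D–F–Ab — a B diminished seventh chord. The bass Ab is the seventh, so this is third inversion: figured 4/2.

4/2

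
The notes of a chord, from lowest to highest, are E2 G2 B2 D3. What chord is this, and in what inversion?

The distinct note names are E, G, B, D. Stacked in thirds they read E–G–B–D, which is a minor seventh chord on E.
The lowest note is E, the root of the chord, so this is root position (figured bass 7).

E minor seventh, root position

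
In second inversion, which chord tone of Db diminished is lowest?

In second inversion the fifth is lowest. For Db diminished (Db–Fb–Abb) that is Abb.

Abb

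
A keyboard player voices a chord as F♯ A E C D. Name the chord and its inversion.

The pitch classes F#, A, E, C, D arrange in thirds as D–F#–A–C–E: a D dominant ninth chord.
The lowest note is F#, the third of the chord, so this is first inversion.

D dominant ninth, first inversion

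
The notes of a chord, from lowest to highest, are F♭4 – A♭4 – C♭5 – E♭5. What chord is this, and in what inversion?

Fb major seventh, root position

The distinct note names are Fb, Ab, Cb, Eb. Stacked in thirds they read Fb–Ab–Cb–Eb, which is a major seventh chord on Fb.
With the root (Fb) in the bass, the chord is in root position (figured bass 7).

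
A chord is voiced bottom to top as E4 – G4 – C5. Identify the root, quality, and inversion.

C major, first inversion

The pitch classes E, G, C arrange in thirds as C–E–G: a C major triad.
The lowest note is E, the third of the chord, so this is first inversion (figured bass 6).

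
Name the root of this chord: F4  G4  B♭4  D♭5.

The distinct letter names are F, G, Bb, Db. Arranged as a stack of thirds they read G–Bb–Db–F, so G is the root (a G half-diminished seventh chord).

G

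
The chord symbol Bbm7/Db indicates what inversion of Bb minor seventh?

first inversion

Bbm7/Db means Bb minor seventh with Db in the bass. Db is the third of Bb minor seventh (Bb–Db–F–Ab), so this is first inversion.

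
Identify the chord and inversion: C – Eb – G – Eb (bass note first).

The pitch classes C, Eb, G arrange in thirds as C–Eb–G: a C minor triad.
C is the root of C minor; root in the bass means root position (figured bass 5/3).

C minor, root position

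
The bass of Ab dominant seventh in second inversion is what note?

Ab dominant seventh is Ab–C–Eb–Gb. Second inversion places the fifth in the bass: Eb.

Eb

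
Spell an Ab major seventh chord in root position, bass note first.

The chord tones are Ab–C–Eb–G. With the root (Ab) lowest for root position: Ab, C, Eb, G.

Ab, C, Eb, G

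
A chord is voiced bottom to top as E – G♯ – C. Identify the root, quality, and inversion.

C augmented, first inversion

Reducing to letter names: E, G#, C. These stack in thirds as C–E–G# — a C augmented triad.
The lowest note is E, the third of the chord, so this is first inversion (figured bass 6).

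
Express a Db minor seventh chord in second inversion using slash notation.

Dbm7/Ab

Second inversion of Db minor seventh has the fifth (Ab) in the bass. As a slash chord: Dbm7/Ab.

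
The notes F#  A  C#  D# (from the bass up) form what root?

F#, A, C#, D# are the tones of a D# half-diminished seventh chord (D#–F#–A–C#), making D# the root.

D#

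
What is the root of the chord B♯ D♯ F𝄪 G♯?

B#, D#, F##, G# are the tones of a G# major seventh chord (G#–B#–D#–F##), making G# the root.

G#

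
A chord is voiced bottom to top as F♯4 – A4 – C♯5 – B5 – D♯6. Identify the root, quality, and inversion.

B dominant ninth, second inversion

The distinct note names are F#, A, C#, B, D#. Stacked in thirds they read B–D#–F#–A–C#, which is a dominant ninth chord on B.
F# is the fifth of B dominant ninth; fifth in the bass means second inversion.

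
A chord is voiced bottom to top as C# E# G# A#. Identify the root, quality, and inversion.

A# minor seventh, first inversion

The distinct note names are C#, E#, G#, A#. Stacked in thirds they read A#–C#–E#–G#, which is a minor seventh chord on A#.
With the third (C#) in the bass, the chord is in first inversion (figured bass 6/5).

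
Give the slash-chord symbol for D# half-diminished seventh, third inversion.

Third inversion of D# half-diminished seventh has the seventh (C#) in the bass. As a slash chord: D#ø7/C#.

D#ø7/C#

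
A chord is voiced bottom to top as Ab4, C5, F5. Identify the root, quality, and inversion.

F minor, first inversion

The pitch classes Ab, C, F arrange in thirds as F–Ab–C: an F minor triad.
Ab is the third of F minor; third in the bass means first inversion (figured bass 6).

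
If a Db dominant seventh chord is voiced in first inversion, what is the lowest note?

F

The third of Db dominant seventh (Db–F–Ab–Cb) is F; that is the bass in first inversion.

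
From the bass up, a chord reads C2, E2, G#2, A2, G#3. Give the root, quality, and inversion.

A minor-major seventh, first inversion

The distinct note names are C, E, G#, A. Stacked in thirds they read A–C–E–G#, which is a minor-major seventh chord on A.
C is the third of A minor-major seventh; third in the bass means first inversion (figured bass 6/5).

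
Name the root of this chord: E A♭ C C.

Ab

The distinct letter names are E, Ab, C. Arranged as a stack of thirds they read Ab–C–E, so Ab is the root (an Ab augmented triad).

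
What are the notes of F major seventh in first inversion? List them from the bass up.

A, C, E, F

The chord tones are F–A–C–E. With the third (A) lowest for first inversion: A, C, E, F.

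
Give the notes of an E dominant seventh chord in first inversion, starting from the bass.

E dominant seventh is E–G#–B–D. First inversion puts the third (G#) in the bass, with the remaining tones above: G#, B, D, E.

G#, B, D, E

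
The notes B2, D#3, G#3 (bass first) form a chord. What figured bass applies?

The notes B, D#, G# stack in thirds as G#–B–D# — a G# minor triad. The bass B is the third, so this is first inversion: figured 6.

6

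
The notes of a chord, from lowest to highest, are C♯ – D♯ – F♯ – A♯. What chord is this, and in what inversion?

The distinct note names are C#, D#, F#, A#. Stacked in thirds they read D#–F#–A#–C#, which is a minor seventh chord on D#.
With the seventh (C#) in the bass, the chord is in third inversion (figured bass 4/2).

D# minor seventh, third inversion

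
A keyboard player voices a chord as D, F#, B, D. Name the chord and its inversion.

B minor, first inversion

The distinct note names are D, F#, B. Stacked in thirds they read B–D–F#, which is a minor triad on B.
With the third (D) in the bass, the chord is in first inversion (figured bass 6).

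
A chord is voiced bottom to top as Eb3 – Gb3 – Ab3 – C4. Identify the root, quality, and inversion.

Ab dominant seventh, second inversion

The distinct note names are Eb, Gb, Ab, C. Stacked in thirds they read Ab–C–Eb–Gb, which is a dominant seventh chord on Ab.
With the fifth (Eb) in the bass, the chord is in second inversion (figured bass 4/3).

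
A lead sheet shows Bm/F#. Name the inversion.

second inversion

Bm/F# means B minor with F# in the bass. F# is the fifth of B minor (B–D–F#), so this is second inversion.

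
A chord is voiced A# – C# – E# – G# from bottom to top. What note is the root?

A#

The distinct letter names are A#, C#, E#, G#. Arranged as a stack of thirds they read A#–C#–E#–G#, so A# is the root (an A# minor seventh chord).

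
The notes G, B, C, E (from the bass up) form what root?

C

G, B, C, E are the tones of a C major seventh chord (C–E–G–B), making C the root.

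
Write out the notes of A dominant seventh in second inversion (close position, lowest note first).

Spelling A dominant seventh: A–C#–E–G. In second inversion the fifth is bass, giving E, G, A, C# from the bottom.

E, G, A, C#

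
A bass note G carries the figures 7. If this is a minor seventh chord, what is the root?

G

The figures 7 mean the root of the chord is in the bass. If G is the root of a minor seventh chord, the root is G (chord tones G–Bb–D–F).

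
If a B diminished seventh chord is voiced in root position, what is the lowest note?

B

In root position the root is lowest. For B diminished seventh (B–D–F–Ab) that is B.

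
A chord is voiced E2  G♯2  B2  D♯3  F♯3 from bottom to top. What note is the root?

E

E, G#, B, D#, F# are the tones of an E major ninth chord (E–G#–B–D#–F#), making E the root.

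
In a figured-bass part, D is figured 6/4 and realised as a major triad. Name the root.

G

The figures 6/4 mean the fifth of the chord is in the bass. If D is the fifth of a major triad, the root is G (chord tones G–B–D).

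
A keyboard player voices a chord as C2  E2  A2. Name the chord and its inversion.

A minor, first inversion

The pitch classes C, E, A arrange in thirds as A–C–E: an A minor triad.
With the third (C) in the bass, the chord is in first inversion (figured bass 6).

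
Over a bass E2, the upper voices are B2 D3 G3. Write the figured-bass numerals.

The notes E, B, D, G stack in thirds as E–G–B–D — an E minor seventh chord. The bass E is the root, so this is root position: figured 7.

7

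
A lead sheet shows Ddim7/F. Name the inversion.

Ddim7/F means D diminished seventh with F in the bass. F is the third of D diminished seventh (D–F–Ab–Cb), so this is first inversion.

first inversion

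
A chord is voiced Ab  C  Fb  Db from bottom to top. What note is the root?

Db

Reordering Ab, C, Fb, Db into stacked thirds gives Db–Fb–Ab–C; the bottom of that stack, Db, is the root.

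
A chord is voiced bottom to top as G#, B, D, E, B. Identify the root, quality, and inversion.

E dominant seventh, first inversion

Reducing to letter names: G#, B, D, E. These stack in thirds as E–G#–B–D — an E dominant seventh chord.
With the third (G#) in the bass, the chord is in first inversion (figured bass 6/5).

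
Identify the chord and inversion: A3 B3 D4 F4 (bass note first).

B half-diminished seventh, third inversion

The pitch classes A, B, D, F arrange in thirds as B–D–F–A: a B half-diminished seventh chord.
The lowest note is A, the seventh of the chord, so this is third inversion (figured bass 4/2).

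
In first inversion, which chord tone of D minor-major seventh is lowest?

In first inversion the third is lowest. For D minor-major seventh (D–F–A–C#) that is F.

F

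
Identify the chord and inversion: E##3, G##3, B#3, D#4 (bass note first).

E## diminished seventh, root position

The distinct note names are E##, G##, B#, D#. Stacked in thirds they read E##–G##–B#–D#, which is a diminished seventh chord on E##.
With the root (E##) in the bass, the chord is in root position (figured bass 7).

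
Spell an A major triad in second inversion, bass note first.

Spelling A major: A–C#–E. In second inversion the fifth is bass, giving E, A, C# from the bottom.

E, A, C#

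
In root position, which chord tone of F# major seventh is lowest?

F# major seventh is F#–A#–C#–E#. Root position places the root in the bass: F#.

F#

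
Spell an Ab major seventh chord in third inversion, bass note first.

G, Ab, C, Eb

The chord tones are Ab–C–Eb–G. With the seventh (G) lowest for third inversion: G, Ab, C, Eb.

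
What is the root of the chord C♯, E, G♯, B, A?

The distinct letter names are C#, E, G#, B, A. Arranged as a stack of thirds they read A–C#–E–G#–B, so A is the root (an A major ninth chord).

A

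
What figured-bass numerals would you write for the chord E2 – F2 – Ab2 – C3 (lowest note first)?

4/2

The notes E, F, Ab, C stack in thirds as F–Ab–C–E — an F minor-major seventh chord. The bass E is the seventh, so this is third inversion: figured 4/2.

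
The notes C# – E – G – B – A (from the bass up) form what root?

A

C#, E, G, B, A are the tones of an A dominant ninth chord (A–C#–E–G–B), making A the root.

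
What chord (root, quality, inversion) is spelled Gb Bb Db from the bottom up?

Gb major, root position

The distinct note names are Gb, Bb, Db. Stacked in thirds they read Gb–Bb–Db, which is a major triad on Gb.
Gb is the root of Gb major; root in the bass means root position (figured bass 5/3).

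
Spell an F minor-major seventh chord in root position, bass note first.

F minor-major seventh is F–Ab–C–E. Root position puts the root (F) in the bass, with the remaining tones above: F, Ab, C, E.

F, Ab, C, E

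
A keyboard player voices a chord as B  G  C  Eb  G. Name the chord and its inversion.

C minor-major seventh, third inversion

Reducing to letter names: B, G, C, Eb. These stack in thirds as C–Eb–G–B — a C minor-major seventh chord.
With the seventh (B) in the bass, the chord is in third inversion (figured bass 4/2).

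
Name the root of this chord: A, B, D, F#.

B

The distinct letter names are A, B, D, F#. Arranged as a stack of thirds they read B–D–F#–A, so B is the root (a B minor seventh chord).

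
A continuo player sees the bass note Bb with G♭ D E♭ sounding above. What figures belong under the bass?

4/3

The notes Bb, Gb, D, Eb stack in thirds as Eb–Gb–Bb–D — an Eb minor-major seventh chord. The bass Bb is the fifth, so this is second inversion: figured 4/3.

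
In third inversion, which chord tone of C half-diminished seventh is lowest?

In third inversion the seventh is lowest. For C half-diminished seventh (C–Eb–Gb–Bb) that is Bb.

Bb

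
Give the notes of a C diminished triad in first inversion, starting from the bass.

Eb, Gb, C

The chord tones are C–Eb–Gb. With the third (Eb) lowest for first inversion: Eb, Gb, C.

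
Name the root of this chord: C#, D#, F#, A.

C#, D#, F#, A are the tones of a D# half-diminished seventh chord (D#–F#–A–C#), making D# the root.

D#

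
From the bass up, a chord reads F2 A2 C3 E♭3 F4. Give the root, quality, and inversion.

F dominant seventh, root position

Reducing to letter names: F, A, C, Eb. These stack in thirds as F–A–C–Eb — an F dominant seventh chord.
The lowest note is F, the root of the chord, so this is root position (figured bass 7).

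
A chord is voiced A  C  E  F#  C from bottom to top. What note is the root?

F#

The distinct letter names are A, C, E, F#. Arranged as a stack of thirds they read F#–A–C–E, so F# is the root (an F# half-diminished seventh chord).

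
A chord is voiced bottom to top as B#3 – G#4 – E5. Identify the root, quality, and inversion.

The distinct note names are B#, G#, E. Stacked in thirds they read E–G#–B#, which is an augmented triad on E.
With the fifth (B#) in the bass, the chord is in second inversion (figured bass 6/4).

E augmented, second inversion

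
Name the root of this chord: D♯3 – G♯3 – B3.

Reordering D#, G#, B into stacked thirds gives G#–B–D#; the bottom of that stack, G#, is the root.

G#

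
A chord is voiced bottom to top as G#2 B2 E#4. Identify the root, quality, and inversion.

Reducing to letter names: G#, B, E#. These stack in thirds as E#–G#–B — an E# diminished triad.
G# is the third of E# diminished; third in the bass means first inversion (figured bass 6).

E# diminished, first inversion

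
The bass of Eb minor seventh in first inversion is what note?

Gb

In first inversion the third is lowest. For Eb minor seventh (Eb–Gb–Bb–Db) that is Gb.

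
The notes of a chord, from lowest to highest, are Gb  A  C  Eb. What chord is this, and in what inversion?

A diminished seventh, third inversion

Reducing to letter names: Gb, A, C, Eb. These stack in thirds as A–C–Eb–Gb — an A diminished seventh chord.
The lowest note is Gb, the seventh of the chord, so this is third inversion (figured bass 4/2).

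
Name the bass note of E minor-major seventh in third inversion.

In third inversion the seventh is lowest. For E minor-major seventh (E–G–B–D#) that is D#.

D#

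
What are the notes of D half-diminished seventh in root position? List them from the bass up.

The chord tones are D–F–Ab–C. With the root (D) lowest for root position: D, F, Ab, C.

D, F, Ab, C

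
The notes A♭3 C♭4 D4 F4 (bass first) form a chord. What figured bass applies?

4/3

The notes Ab, Cb, D, F stack in thirds as D–F–Ab–Cb — a D diminished seventh chord. The bass Ab is the fifth, so this is second inversion: figured 4/3.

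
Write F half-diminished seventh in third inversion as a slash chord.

Third inversion of F half-diminished seventh has the seventh (Eb) in the bass. As a slash chord: Fø7/Eb.

Fø7/Eb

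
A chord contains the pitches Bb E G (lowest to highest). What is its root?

E

Bb, E, G are the tones of an E diminished triad (E–G–Bb), making E the root.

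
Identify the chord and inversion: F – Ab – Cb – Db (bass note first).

Db dominant seventh, first inversion

The distinct note names are F, Ab, Cb, Db. Stacked in thirds they read Db–F–Ab–Cb, which is a dominant seventh chord on Db.
The lowest note is F, the third of the chord, so this is first inversion (figured bass 6/5).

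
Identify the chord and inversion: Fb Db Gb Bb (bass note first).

Gb dominant seventh, third inversion

Reducing to letter names: Fb, Db, Gb, Bb. These stack in thirds as Gb–Bb–Db–Fb — a Gb dominant seventh chord.
Fb is the seventh of Gb dominant seventh; seventh in the bass means third inversion (figured bass 4/2).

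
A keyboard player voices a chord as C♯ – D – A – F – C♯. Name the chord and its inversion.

D minor-major seventh, third inversion

Reducing to letter names: C#, D, A, F. These stack in thirds as D–F–A–C# — a D minor-major seventh chord.
With the seventh (C#) in the bass, the chord is in third inversion (figured bass 4/2).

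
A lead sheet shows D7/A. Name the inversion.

D7/A means D dominant seventh with A in the bass. A is the fifth of D dominant seventh (D–F#–A–C), so this is second inversion.

second inversion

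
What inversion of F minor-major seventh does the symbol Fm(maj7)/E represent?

Fm(maj7)/E means F minor-major seventh with E in the bass. E is the seventh of F minor-major seventh (F–Ab–C–E), so this is third inversion.

third inversion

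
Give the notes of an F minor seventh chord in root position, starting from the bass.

F, Ab, C, Eb

Spelling F minor seventh: F–Ab–C–Eb. In root position the root is bass, giving F, Ab, C, Eb from the bottom.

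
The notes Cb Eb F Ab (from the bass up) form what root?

F

Reordering Cb, Eb, F, Ab into stacked thirds gives F–Ab–Cb–Eb; the bottom of that stack, F, is the root.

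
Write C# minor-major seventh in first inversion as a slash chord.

C#m(maj7)/E

First inversion of C# minor-major seventh has the third (E) in the bass. As a slash chord: C#m(maj7)/E.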